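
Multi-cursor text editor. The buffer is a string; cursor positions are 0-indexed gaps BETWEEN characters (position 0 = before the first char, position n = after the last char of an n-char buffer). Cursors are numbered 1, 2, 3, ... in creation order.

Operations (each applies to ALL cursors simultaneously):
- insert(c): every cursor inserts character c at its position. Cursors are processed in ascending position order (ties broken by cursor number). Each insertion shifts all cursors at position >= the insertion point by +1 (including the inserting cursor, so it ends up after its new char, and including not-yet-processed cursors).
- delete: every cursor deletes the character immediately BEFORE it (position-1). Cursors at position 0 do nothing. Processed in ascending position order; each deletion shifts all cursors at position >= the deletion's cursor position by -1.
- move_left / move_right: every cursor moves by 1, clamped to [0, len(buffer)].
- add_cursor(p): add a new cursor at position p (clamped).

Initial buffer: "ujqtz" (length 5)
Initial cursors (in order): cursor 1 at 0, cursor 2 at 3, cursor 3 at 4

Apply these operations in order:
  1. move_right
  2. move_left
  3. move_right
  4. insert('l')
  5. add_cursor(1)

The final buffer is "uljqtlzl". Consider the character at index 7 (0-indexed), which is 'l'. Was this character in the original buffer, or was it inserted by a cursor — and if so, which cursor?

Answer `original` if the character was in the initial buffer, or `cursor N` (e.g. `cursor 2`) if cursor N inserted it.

After op 1 (move_right): buffer="ujqtz" (len 5), cursors c1@1 c2@4 c3@5, authorship .....
After op 2 (move_left): buffer="ujqtz" (len 5), cursors c1@0 c2@3 c3@4, authorship .....
After op 3 (move_right): buffer="ujqtz" (len 5), cursors c1@1 c2@4 c3@5, authorship .....
After op 4 (insert('l')): buffer="uljqtlzl" (len 8), cursors c1@2 c2@6 c3@8, authorship .1...2.3
After op 5 (add_cursor(1)): buffer="uljqtlzl" (len 8), cursors c4@1 c1@2 c2@6 c3@8, authorship .1...2.3
Authorship (.=original, N=cursor N): . 1 . . . 2 . 3
Index 7: author = 3

Answer: cursor 3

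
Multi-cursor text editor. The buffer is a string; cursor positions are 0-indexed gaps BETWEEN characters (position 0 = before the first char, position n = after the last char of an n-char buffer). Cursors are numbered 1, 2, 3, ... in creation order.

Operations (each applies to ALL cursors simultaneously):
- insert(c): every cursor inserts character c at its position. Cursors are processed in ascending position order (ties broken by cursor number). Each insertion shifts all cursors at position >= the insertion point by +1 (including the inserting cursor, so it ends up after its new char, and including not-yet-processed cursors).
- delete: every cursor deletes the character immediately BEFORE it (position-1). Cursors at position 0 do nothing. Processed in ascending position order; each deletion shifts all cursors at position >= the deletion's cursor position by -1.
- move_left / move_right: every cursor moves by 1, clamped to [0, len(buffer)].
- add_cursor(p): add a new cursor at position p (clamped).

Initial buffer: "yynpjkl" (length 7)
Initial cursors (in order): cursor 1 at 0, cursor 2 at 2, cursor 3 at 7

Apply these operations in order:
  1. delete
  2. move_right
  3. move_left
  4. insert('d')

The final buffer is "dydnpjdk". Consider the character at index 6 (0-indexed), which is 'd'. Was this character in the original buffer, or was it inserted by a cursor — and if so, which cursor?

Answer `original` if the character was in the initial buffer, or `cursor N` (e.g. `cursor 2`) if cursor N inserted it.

After op 1 (delete): buffer="ynpjk" (len 5), cursors c1@0 c2@1 c3@5, authorship .....
After op 2 (move_right): buffer="ynpjk" (len 5), cursors c1@1 c2@2 c3@5, authorship .....
After op 3 (move_left): buffer="ynpjk" (len 5), cursors c1@0 c2@1 c3@4, authorship .....
After op 4 (insert('d')): buffer="dydnpjdk" (len 8), cursors c1@1 c2@3 c3@7, authorship 1.2...3.
Authorship (.=original, N=cursor N): 1 . 2 . . . 3 .
Index 6: author = 3

Answer: cursor 3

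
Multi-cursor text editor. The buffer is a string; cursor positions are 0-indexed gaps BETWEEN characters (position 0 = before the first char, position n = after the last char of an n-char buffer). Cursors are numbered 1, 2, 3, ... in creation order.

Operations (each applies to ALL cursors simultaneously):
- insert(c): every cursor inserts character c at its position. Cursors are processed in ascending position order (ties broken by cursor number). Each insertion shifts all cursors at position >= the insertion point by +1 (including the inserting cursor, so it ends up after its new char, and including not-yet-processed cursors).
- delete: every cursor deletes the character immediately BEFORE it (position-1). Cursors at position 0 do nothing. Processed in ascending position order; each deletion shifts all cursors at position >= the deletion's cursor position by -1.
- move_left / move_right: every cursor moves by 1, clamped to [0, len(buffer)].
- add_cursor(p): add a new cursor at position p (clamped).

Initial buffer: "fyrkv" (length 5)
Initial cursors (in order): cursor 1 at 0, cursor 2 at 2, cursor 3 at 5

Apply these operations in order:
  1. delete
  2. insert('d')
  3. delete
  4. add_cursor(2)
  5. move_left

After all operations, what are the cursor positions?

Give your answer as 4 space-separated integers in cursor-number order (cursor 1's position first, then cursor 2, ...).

Answer: 0 0 2 1

Derivation:
After op 1 (delete): buffer="frk" (len 3), cursors c1@0 c2@1 c3@3, authorship ...
After op 2 (insert('d')): buffer="dfdrkd" (len 6), cursors c1@1 c2@3 c3@6, authorship 1.2..3
After op 3 (delete): buffer="frk" (len 3), cursors c1@0 c2@1 c3@3, authorship ...
After op 4 (add_cursor(2)): buffer="frk" (len 3), cursors c1@0 c2@1 c4@2 c3@3, authorship ...
After op 5 (move_left): buffer="frk" (len 3), cursors c1@0 c2@0 c4@1 c3@2, authorship ...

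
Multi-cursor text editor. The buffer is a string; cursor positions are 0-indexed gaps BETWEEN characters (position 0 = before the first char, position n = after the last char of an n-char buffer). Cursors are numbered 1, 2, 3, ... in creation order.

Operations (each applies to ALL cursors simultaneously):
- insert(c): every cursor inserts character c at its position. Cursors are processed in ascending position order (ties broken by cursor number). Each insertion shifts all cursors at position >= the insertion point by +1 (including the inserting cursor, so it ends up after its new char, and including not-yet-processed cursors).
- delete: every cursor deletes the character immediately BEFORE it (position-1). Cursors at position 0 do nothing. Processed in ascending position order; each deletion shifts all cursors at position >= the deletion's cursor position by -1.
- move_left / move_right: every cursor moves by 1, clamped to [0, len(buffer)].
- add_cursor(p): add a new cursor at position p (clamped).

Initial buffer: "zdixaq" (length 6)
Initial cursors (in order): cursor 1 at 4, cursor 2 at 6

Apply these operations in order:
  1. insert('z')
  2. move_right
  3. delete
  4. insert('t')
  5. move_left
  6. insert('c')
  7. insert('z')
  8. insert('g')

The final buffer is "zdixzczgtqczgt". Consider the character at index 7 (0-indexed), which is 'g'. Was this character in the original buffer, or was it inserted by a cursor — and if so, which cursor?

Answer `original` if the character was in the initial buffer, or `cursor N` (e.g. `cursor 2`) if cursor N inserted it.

After op 1 (insert('z')): buffer="zdixzaqz" (len 8), cursors c1@5 c2@8, authorship ....1..2
After op 2 (move_right): buffer="zdixzaqz" (len 8), cursors c1@6 c2@8, authorship ....1..2
After op 3 (delete): buffer="zdixzq" (len 6), cursors c1@5 c2@6, authorship ....1.
After op 4 (insert('t')): buffer="zdixztqt" (len 8), cursors c1@6 c2@8, authorship ....11.2
After op 5 (move_left): buffer="zdixztqt" (len 8), cursors c1@5 c2@7, authorship ....11.2
After op 6 (insert('c')): buffer="zdixzctqct" (len 10), cursors c1@6 c2@9, authorship ....111.22
After op 7 (insert('z')): buffer="zdixzcztqczt" (len 12), cursors c1@7 c2@11, authorship ....1111.222
After op 8 (insert('g')): buffer="zdixzczgtqczgt" (len 14), cursors c1@8 c2@13, authorship ....11111.2222
Authorship (.=original, N=cursor N): . . . . 1 1 1 1 1 . 2 2 2 2
Index 7: author = 1

Answer: cursor 1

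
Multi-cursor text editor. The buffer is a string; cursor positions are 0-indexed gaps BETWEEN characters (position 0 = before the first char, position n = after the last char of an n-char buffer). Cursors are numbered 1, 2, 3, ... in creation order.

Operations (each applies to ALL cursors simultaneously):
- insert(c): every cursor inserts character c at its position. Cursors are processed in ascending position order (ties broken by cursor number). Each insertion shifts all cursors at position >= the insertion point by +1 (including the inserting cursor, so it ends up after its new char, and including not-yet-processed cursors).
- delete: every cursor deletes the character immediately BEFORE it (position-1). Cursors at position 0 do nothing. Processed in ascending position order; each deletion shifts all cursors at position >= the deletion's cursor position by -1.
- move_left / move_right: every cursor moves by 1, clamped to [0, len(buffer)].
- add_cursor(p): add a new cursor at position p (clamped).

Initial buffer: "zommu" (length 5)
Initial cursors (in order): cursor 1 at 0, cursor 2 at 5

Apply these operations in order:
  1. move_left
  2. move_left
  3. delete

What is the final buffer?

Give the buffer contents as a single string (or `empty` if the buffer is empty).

Answer: zomu

Derivation:
After op 1 (move_left): buffer="zommu" (len 5), cursors c1@0 c2@4, authorship .....
After op 2 (move_left): buffer="zommu" (len 5), cursors c1@0 c2@3, authorship .....
After op 3 (delete): buffer="zomu" (len 4), cursors c1@0 c2@2, authorship ....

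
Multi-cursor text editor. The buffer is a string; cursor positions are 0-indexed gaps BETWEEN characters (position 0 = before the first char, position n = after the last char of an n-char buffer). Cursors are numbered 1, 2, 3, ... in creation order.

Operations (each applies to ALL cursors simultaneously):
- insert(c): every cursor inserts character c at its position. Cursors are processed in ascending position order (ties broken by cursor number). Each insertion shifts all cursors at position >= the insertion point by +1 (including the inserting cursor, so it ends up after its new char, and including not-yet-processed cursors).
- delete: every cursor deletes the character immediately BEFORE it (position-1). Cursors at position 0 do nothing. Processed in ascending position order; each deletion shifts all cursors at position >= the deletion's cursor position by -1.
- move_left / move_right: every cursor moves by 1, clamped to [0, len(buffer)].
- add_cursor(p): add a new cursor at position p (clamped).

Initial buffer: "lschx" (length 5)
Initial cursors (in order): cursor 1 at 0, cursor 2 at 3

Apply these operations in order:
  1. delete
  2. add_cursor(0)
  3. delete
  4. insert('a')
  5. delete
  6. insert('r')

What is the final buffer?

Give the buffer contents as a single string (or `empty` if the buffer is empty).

Answer: rrlrhx

Derivation:
After op 1 (delete): buffer="lshx" (len 4), cursors c1@0 c2@2, authorship ....
After op 2 (add_cursor(0)): buffer="lshx" (len 4), cursors c1@0 c3@0 c2@2, authorship ....
After op 3 (delete): buffer="lhx" (len 3), cursors c1@0 c3@0 c2@1, authorship ...
After op 4 (insert('a')): buffer="aalahx" (len 6), cursors c1@2 c3@2 c2@4, authorship 13.2..
After op 5 (delete): buffer="lhx" (len 3), cursors c1@0 c3@0 c2@1, authorship ...
After op 6 (insert('r')): buffer="rrlrhx" (len 6), cursors c1@2 c3@2 c2@4, authorship 13.2..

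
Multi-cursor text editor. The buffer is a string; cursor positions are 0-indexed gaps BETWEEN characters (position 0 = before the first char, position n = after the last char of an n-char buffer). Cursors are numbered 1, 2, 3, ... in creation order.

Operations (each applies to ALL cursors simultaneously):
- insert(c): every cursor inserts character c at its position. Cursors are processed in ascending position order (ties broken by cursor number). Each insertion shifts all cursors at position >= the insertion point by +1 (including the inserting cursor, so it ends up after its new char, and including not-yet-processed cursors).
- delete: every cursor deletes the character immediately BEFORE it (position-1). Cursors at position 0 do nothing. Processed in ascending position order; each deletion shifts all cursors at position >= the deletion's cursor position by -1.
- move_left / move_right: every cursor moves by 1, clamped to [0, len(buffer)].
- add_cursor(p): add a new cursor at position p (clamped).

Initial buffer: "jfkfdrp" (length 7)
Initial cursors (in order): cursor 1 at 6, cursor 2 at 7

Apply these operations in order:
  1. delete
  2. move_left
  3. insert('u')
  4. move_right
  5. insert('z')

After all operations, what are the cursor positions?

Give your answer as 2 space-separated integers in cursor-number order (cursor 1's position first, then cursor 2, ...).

Answer: 9 9

Derivation:
After op 1 (delete): buffer="jfkfd" (len 5), cursors c1@5 c2@5, authorship .....
After op 2 (move_left): buffer="jfkfd" (len 5), cursors c1@4 c2@4, authorship .....
After op 3 (insert('u')): buffer="jfkfuud" (len 7), cursors c1@6 c2@6, authorship ....12.
After op 4 (move_right): buffer="jfkfuud" (len 7), cursors c1@7 c2@7, authorship ....12.
After op 5 (insert('z')): buffer="jfkfuudzz" (len 9), cursors c1@9 c2@9, authorship ....12.12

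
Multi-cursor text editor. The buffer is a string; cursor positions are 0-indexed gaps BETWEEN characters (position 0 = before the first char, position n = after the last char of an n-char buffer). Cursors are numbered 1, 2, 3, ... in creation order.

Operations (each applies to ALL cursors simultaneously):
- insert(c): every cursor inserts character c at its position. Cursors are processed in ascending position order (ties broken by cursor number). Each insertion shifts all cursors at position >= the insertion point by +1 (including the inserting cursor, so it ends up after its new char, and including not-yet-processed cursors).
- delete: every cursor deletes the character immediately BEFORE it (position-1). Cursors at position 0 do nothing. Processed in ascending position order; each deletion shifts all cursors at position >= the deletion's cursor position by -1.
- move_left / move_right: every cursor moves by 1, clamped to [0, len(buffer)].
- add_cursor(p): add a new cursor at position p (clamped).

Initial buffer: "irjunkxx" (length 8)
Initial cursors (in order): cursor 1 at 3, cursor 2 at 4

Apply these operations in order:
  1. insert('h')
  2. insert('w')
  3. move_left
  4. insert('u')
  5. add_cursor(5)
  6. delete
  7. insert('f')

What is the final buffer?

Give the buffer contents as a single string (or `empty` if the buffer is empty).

After op 1 (insert('h')): buffer="irjhuhnkxx" (len 10), cursors c1@4 c2@6, authorship ...1.2....
After op 2 (insert('w')): buffer="irjhwuhwnkxx" (len 12), cursors c1@5 c2@8, authorship ...11.22....
After op 3 (move_left): buffer="irjhwuhwnkxx" (len 12), cursors c1@4 c2@7, authorship ...11.22....
After op 4 (insert('u')): buffer="irjhuwuhuwnkxx" (len 14), cursors c1@5 c2@9, authorship ...111.222....
After op 5 (add_cursor(5)): buffer="irjhuwuhuwnkxx" (len 14), cursors c1@5 c3@5 c2@9, authorship ...111.222....
After op 6 (delete): buffer="irjwuhwnkxx" (len 11), cursors c1@3 c3@3 c2@6, authorship ...1.22....
After op 7 (insert('f')): buffer="irjffwuhfwnkxx" (len 14), cursors c1@5 c3@5 c2@9, authorship ...131.222....

Answer: irjffwuhfwnkxx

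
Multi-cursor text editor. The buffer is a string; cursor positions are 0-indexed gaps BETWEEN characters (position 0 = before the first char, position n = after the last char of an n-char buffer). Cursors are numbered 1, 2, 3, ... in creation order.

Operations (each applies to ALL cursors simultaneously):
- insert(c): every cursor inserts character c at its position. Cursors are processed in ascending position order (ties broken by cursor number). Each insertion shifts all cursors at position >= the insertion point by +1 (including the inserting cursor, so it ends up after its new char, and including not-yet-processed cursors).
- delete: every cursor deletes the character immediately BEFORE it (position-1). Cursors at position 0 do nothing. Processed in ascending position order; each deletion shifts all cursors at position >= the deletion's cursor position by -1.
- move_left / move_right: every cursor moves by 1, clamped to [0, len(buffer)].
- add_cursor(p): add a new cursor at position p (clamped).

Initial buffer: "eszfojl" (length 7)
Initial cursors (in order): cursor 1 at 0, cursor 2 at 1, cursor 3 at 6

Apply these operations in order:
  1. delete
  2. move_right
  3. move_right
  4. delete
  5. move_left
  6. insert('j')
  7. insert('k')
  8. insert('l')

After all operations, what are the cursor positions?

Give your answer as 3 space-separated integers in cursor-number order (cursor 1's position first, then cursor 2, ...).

After op 1 (delete): buffer="szfol" (len 5), cursors c1@0 c2@0 c3@4, authorship .....
After op 2 (move_right): buffer="szfol" (len 5), cursors c1@1 c2@1 c3@5, authorship .....
After op 3 (move_right): buffer="szfol" (len 5), cursors c1@2 c2@2 c3@5, authorship .....
After op 4 (delete): buffer="fo" (len 2), cursors c1@0 c2@0 c3@2, authorship ..
After op 5 (move_left): buffer="fo" (len 2), cursors c1@0 c2@0 c3@1, authorship ..
After op 6 (insert('j')): buffer="jjfjo" (len 5), cursors c1@2 c2@2 c3@4, authorship 12.3.
After op 7 (insert('k')): buffer="jjkkfjko" (len 8), cursors c1@4 c2@4 c3@7, authorship 1212.33.
After op 8 (insert('l')): buffer="jjkkllfjklo" (len 11), cursors c1@6 c2@6 c3@10, authorship 121212.333.

Answer: 6 6 10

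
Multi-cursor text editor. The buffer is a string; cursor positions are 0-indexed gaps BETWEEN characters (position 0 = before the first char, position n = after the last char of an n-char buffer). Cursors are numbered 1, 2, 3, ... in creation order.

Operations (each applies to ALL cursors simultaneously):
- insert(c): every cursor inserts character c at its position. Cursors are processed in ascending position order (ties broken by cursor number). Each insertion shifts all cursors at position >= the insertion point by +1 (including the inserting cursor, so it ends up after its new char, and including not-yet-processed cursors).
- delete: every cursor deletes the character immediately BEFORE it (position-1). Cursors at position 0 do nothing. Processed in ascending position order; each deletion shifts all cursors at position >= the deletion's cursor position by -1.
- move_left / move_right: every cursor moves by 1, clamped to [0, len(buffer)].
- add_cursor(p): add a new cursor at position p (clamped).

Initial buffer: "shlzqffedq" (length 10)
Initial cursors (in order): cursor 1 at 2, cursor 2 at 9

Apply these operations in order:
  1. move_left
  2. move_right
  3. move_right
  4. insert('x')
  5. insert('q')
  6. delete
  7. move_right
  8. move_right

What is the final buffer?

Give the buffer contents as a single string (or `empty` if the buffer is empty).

Answer: shlxzqffedqx

Derivation:
After op 1 (move_left): buffer="shlzqffedq" (len 10), cursors c1@1 c2@8, authorship ..........
After op 2 (move_right): buffer="shlzqffedq" (len 10), cursors c1@2 c2@9, authorship ..........
After op 3 (move_right): buffer="shlzqffedq" (len 10), cursors c1@3 c2@10, authorship ..........
After op 4 (insert('x')): buffer="shlxzqffedqx" (len 12), cursors c1@4 c2@12, authorship ...1.......2
After op 5 (insert('q')): buffer="shlxqzqffedqxq" (len 14), cursors c1@5 c2@14, authorship ...11.......22
After op 6 (delete): buffer="shlxzqffedqx" (len 12), cursors c1@4 c2@12, authorship ...1.......2
After op 7 (move_right): buffer="shlxzqffedqx" (len 12), cursors c1@5 c2@12, authorship ...1.......2
After op 8 (move_right): buffer="shlxzqffedqx" (len 12), cursors c1@6 c2@12, authorship ...1.......2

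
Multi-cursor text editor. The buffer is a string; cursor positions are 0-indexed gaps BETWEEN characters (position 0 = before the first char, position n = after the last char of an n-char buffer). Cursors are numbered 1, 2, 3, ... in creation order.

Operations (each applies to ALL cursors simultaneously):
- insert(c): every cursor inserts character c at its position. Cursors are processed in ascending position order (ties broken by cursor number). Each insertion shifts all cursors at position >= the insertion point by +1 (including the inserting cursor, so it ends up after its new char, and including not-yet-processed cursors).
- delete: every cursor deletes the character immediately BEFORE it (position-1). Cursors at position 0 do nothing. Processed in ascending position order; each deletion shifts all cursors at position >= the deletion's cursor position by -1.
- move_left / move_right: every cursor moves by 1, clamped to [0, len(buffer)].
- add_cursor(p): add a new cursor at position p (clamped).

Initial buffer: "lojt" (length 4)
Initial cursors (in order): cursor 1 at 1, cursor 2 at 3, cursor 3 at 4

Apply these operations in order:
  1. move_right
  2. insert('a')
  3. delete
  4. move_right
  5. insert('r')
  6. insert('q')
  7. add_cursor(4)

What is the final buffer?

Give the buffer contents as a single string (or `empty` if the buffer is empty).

After op 1 (move_right): buffer="lojt" (len 4), cursors c1@2 c2@4 c3@4, authorship ....
After op 2 (insert('a')): buffer="loajtaa" (len 7), cursors c1@3 c2@7 c3@7, authorship ..1..23
After op 3 (delete): buffer="lojt" (len 4), cursors c1@2 c2@4 c3@4, authorship ....
After op 4 (move_right): buffer="lojt" (len 4), cursors c1@3 c2@4 c3@4, authorship ....
After op 5 (insert('r')): buffer="lojrtrr" (len 7), cursors c1@4 c2@7 c3@7, authorship ...1.23
After op 6 (insert('q')): buffer="lojrqtrrqq" (len 10), cursors c1@5 c2@10 c3@10, authorship ...11.2323
After op 7 (add_cursor(4)): buffer="lojrqtrrqq" (len 10), cursors c4@4 c1@5 c2@10 c3@10, authorship ...11.2323

Answer: lojrqtrrqq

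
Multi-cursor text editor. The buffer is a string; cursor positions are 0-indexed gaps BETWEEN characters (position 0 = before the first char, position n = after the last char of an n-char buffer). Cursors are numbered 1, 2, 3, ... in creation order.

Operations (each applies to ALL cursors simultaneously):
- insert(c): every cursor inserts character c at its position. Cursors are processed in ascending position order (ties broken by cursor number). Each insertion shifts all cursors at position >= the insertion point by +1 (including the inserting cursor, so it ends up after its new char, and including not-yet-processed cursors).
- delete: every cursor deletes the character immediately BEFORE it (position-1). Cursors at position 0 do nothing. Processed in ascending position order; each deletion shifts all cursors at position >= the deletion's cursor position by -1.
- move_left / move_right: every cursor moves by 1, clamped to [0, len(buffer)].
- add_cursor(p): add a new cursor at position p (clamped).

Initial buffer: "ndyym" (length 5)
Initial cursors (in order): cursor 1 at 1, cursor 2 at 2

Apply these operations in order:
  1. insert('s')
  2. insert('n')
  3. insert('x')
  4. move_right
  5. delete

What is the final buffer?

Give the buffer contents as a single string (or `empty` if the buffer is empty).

Answer: nsnxsnxym

Derivation:
After op 1 (insert('s')): buffer="nsdsyym" (len 7), cursors c1@2 c2@4, authorship .1.2...
After op 2 (insert('n')): buffer="nsndsnyym" (len 9), cursors c1@3 c2@6, authorship .11.22...
After op 3 (insert('x')): buffer="nsnxdsnxyym" (len 11), cursors c1@4 c2@8, authorship .111.222...
After op 4 (move_right): buffer="nsnxdsnxyym" (len 11), cursors c1@5 c2@9, authorship .111.222...
After op 5 (delete): buffer="nsnxsnxym" (len 9), cursors c1@4 c2@7, authorship .111222..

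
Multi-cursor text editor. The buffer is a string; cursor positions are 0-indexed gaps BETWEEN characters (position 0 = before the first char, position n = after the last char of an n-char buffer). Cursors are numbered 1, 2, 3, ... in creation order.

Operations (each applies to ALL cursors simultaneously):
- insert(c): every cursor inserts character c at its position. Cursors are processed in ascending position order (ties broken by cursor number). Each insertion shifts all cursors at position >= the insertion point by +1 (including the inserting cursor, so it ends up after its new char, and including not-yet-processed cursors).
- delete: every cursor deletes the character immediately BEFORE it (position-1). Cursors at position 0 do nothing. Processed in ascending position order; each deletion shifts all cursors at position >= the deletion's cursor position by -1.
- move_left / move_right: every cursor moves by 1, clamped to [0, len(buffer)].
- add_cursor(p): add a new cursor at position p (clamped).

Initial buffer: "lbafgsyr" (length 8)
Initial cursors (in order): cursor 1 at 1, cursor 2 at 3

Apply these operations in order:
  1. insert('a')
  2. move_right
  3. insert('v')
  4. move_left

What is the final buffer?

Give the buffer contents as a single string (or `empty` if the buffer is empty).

After op 1 (insert('a')): buffer="labaafgsyr" (len 10), cursors c1@2 c2@5, authorship .1..2.....
After op 2 (move_right): buffer="labaafgsyr" (len 10), cursors c1@3 c2@6, authorship .1..2.....
After op 3 (insert('v')): buffer="labvaafvgsyr" (len 12), cursors c1@4 c2@8, authorship .1.1.2.2....
After op 4 (move_left): buffer="labvaafvgsyr" (len 12), cursors c1@3 c2@7, authorship .1.1.2.2....

Answer: labvaafvgsyr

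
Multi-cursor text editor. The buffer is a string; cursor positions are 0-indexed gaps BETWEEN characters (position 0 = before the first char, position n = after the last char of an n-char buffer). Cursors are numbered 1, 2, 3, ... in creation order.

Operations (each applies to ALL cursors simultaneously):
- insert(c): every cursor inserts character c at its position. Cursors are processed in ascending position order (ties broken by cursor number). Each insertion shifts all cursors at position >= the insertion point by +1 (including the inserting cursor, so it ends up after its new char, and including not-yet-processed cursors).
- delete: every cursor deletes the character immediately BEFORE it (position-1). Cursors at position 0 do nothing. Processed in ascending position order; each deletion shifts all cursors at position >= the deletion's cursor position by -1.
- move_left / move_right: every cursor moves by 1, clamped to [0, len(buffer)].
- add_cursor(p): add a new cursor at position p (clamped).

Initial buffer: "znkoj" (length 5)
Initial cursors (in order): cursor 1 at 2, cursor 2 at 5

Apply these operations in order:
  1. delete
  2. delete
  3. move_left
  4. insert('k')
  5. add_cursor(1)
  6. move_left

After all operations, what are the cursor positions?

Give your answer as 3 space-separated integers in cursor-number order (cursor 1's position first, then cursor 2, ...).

Answer: 1 1 0

Derivation:
After op 1 (delete): buffer="zko" (len 3), cursors c1@1 c2@3, authorship ...
After op 2 (delete): buffer="k" (len 1), cursors c1@0 c2@1, authorship .
After op 3 (move_left): buffer="k" (len 1), cursors c1@0 c2@0, authorship .
After op 4 (insert('k')): buffer="kkk" (len 3), cursors c1@2 c2@2, authorship 12.
After op 5 (add_cursor(1)): buffer="kkk" (len 3), cursors c3@1 c1@2 c2@2, authorship 12.
After op 6 (move_left): buffer="kkk" (len 3), cursors c3@0 c1@1 c2@1, authorship 12.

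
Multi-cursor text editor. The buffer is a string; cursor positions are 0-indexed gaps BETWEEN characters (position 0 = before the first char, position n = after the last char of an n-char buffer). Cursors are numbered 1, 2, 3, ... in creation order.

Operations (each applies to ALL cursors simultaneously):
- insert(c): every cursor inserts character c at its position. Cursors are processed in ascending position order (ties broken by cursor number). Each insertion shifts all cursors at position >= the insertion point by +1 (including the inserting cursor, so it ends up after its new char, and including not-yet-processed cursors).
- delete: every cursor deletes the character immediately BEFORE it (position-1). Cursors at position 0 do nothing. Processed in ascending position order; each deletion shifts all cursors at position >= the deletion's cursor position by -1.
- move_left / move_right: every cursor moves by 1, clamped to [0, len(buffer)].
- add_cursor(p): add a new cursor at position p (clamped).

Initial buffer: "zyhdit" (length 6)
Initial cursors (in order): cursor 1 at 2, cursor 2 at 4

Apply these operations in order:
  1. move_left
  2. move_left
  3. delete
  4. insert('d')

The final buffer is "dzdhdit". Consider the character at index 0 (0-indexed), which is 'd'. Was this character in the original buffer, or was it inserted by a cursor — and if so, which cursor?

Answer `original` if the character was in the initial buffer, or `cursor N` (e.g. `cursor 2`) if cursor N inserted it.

Answer: cursor 1

Derivation:
After op 1 (move_left): buffer="zyhdit" (len 6), cursors c1@1 c2@3, authorship ......
After op 2 (move_left): buffer="zyhdit" (len 6), cursors c1@0 c2@2, authorship ......
After op 3 (delete): buffer="zhdit" (len 5), cursors c1@0 c2@1, authorship .....
After op 4 (insert('d')): buffer="dzdhdit" (len 7), cursors c1@1 c2@3, authorship 1.2....
Authorship (.=original, N=cursor N): 1 . 2 . . . .
Index 0: author = 1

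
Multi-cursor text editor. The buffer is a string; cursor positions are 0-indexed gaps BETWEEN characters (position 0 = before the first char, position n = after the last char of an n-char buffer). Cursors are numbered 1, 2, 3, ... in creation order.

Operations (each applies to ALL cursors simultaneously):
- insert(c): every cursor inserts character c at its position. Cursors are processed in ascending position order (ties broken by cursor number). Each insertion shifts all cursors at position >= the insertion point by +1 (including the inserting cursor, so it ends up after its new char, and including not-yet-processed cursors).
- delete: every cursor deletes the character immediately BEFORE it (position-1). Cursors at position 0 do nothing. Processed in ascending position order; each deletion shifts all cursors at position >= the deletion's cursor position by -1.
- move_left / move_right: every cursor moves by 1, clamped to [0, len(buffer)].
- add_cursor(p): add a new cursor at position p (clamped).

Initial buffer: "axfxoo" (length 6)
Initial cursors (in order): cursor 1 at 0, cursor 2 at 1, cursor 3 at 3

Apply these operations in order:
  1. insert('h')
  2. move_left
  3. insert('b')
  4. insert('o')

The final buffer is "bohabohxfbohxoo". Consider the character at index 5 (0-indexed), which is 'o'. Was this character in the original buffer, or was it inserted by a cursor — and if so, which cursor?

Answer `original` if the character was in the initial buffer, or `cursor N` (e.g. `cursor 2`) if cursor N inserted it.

After op 1 (insert('h')): buffer="hahxfhxoo" (len 9), cursors c1@1 c2@3 c3@6, authorship 1.2..3...
After op 2 (move_left): buffer="hahxfhxoo" (len 9), cursors c1@0 c2@2 c3@5, authorship 1.2..3...
After op 3 (insert('b')): buffer="bhabhxfbhxoo" (len 12), cursors c1@1 c2@4 c3@8, authorship 11.22..33...
After op 4 (insert('o')): buffer="bohabohxfbohxoo" (len 15), cursors c1@2 c2@6 c3@11, authorship 111.222..333...
Authorship (.=original, N=cursor N): 1 1 1 . 2 2 2 . . 3 3 3 . . .
Index 5: author = 2

Answer: cursor 2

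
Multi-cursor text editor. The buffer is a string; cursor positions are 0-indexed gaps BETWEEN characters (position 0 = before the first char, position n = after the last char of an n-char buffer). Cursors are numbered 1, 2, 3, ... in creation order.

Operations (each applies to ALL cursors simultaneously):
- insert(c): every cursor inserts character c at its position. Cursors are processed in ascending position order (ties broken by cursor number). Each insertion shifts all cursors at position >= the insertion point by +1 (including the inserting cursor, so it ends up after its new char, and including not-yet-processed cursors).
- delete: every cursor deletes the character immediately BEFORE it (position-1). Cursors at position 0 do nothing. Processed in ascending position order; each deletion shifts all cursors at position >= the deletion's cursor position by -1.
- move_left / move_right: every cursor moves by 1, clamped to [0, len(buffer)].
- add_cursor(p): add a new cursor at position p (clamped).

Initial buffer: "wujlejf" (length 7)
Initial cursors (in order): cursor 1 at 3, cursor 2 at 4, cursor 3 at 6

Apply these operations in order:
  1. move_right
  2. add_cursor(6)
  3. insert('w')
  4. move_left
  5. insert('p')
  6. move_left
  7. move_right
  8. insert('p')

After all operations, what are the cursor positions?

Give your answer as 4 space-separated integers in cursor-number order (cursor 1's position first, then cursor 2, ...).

Answer: 6 10 18 14

Derivation:
After op 1 (move_right): buffer="wujlejf" (len 7), cursors c1@4 c2@5 c3@7, authorship .......
After op 2 (add_cursor(6)): buffer="wujlejf" (len 7), cursors c1@4 c2@5 c4@6 c3@7, authorship .......
After op 3 (insert('w')): buffer="wujlwewjwfw" (len 11), cursors c1@5 c2@7 c4@9 c3@11, authorship ....1.2.4.3
After op 4 (move_left): buffer="wujlwewjwfw" (len 11), cursors c1@4 c2@6 c4@8 c3@10, authorship ....1.2.4.3
After op 5 (insert('p')): buffer="wujlpwepwjpwfpw" (len 15), cursors c1@5 c2@8 c4@11 c3@14, authorship ....11.22.44.33
After op 6 (move_left): buffer="wujlpwepwjpwfpw" (len 15), cursors c1@4 c2@7 c4@10 c3@13, authorship ....11.22.44.33
After op 7 (move_right): buffer="wujlpwepwjpwfpw" (len 15), cursors c1@5 c2@8 c4@11 c3@14, authorship ....11.22.44.33
After op 8 (insert('p')): buffer="wujlppweppwjppwfppw" (len 19), cursors c1@6 c2@10 c4@14 c3@18, authorship ....111.222.444.333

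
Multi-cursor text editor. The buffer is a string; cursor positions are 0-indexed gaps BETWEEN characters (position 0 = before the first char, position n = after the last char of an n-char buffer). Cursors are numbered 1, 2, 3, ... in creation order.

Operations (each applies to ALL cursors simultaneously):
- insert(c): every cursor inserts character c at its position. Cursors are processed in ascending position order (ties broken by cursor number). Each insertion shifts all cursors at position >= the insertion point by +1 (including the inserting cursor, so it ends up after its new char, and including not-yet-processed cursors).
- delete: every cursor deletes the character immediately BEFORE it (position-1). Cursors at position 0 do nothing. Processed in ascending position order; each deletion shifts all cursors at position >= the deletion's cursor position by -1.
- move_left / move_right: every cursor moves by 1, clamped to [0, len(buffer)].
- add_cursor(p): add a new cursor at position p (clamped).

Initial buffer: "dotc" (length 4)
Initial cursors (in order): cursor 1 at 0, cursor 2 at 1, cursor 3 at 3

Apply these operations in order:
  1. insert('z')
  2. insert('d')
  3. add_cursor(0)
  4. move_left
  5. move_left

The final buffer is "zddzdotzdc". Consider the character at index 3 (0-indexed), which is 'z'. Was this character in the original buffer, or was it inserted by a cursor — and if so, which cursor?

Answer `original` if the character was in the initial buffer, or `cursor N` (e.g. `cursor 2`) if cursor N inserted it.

After op 1 (insert('z')): buffer="zdzotzc" (len 7), cursors c1@1 c2@3 c3@6, authorship 1.2..3.
After op 2 (insert('d')): buffer="zddzdotzdc" (len 10), cursors c1@2 c2@5 c3@9, authorship 11.22..33.
After op 3 (add_cursor(0)): buffer="zddzdotzdc" (len 10), cursors c4@0 c1@2 c2@5 c3@9, authorship 11.22..33.
After op 4 (move_left): buffer="zddzdotzdc" (len 10), cursors c4@0 c1@1 c2@4 c3@8, authorship 11.22..33.
After op 5 (move_left): buffer="zddzdotzdc" (len 10), cursors c1@0 c4@0 c2@3 c3@7, authorship 11.22..33.
Authorship (.=original, N=cursor N): 1 1 . 2 2 . . 3 3 .
Index 3: author = 2

Answer: cursor 2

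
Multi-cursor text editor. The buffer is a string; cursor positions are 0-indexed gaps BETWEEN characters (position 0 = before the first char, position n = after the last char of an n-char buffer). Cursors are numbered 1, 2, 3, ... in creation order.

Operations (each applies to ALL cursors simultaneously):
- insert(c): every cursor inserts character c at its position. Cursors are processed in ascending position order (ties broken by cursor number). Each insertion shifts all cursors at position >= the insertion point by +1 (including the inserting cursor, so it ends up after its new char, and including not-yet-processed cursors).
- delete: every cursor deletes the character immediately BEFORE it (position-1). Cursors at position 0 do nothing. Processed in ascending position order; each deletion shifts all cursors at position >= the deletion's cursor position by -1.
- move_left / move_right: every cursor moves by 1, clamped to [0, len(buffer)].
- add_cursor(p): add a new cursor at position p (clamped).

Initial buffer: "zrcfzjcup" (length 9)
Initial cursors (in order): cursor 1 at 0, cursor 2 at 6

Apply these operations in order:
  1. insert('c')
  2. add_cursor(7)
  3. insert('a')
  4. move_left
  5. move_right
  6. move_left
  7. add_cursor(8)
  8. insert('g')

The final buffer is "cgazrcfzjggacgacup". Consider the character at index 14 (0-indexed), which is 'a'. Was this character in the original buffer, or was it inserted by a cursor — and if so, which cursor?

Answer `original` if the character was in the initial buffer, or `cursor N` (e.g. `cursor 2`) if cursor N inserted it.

Answer: cursor 2

Derivation:
After op 1 (insert('c')): buffer="czrcfzjccup" (len 11), cursors c1@1 c2@8, authorship 1......2...
After op 2 (add_cursor(7)): buffer="czrcfzjccup" (len 11), cursors c1@1 c3@7 c2@8, authorship 1......2...
After op 3 (insert('a')): buffer="cazrcfzjacacup" (len 14), cursors c1@2 c3@9 c2@11, authorship 11......322...
After op 4 (move_left): buffer="cazrcfzjacacup" (len 14), cursors c1@1 c3@8 c2@10, authorship 11......322...
After op 5 (move_right): buffer="cazrcfzjacacup" (len 14), cursors c1@2 c3@9 c2@11, authorship 11......322...
After op 6 (move_left): buffer="cazrcfzjacacup" (len 14), cursors c1@1 c3@8 c2@10, authorship 11......322...
After op 7 (add_cursor(8)): buffer="cazrcfzjacacup" (len 14), cursors c1@1 c3@8 c4@8 c2@10, authorship 11......322...
After op 8 (insert('g')): buffer="cgazrcfzjggacgacup" (len 18), cursors c1@2 c3@11 c4@11 c2@14, authorship 111......343222...
Authorship (.=original, N=cursor N): 1 1 1 . . . . . . 3 4 3 2 2 2 . . .
Index 14: author = 2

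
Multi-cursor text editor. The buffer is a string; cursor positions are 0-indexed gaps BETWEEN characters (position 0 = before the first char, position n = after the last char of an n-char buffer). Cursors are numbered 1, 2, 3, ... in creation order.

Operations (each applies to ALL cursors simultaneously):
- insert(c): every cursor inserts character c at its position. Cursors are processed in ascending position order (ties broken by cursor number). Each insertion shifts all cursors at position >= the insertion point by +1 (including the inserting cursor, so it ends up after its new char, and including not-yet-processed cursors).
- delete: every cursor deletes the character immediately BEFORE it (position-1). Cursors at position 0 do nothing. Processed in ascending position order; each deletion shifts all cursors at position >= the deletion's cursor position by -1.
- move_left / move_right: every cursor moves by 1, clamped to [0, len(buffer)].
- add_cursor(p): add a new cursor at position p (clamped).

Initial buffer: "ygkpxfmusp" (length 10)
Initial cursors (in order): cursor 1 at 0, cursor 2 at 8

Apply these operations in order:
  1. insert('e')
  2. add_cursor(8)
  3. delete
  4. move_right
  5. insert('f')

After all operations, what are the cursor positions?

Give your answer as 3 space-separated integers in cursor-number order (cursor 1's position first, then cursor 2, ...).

Answer: 2 11 9

Derivation:
After op 1 (insert('e')): buffer="eygkpxfmuesp" (len 12), cursors c1@1 c2@10, authorship 1........2..
After op 2 (add_cursor(8)): buffer="eygkpxfmuesp" (len 12), cursors c1@1 c3@8 c2@10, authorship 1........2..
After op 3 (delete): buffer="ygkpxfusp" (len 9), cursors c1@0 c3@6 c2@7, authorship .........
After op 4 (move_right): buffer="ygkpxfusp" (len 9), cursors c1@1 c3@7 c2@8, authorship .........
After op 5 (insert('f')): buffer="yfgkpxfufsfp" (len 12), cursors c1@2 c3@9 c2@11, authorship .1......3.2.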